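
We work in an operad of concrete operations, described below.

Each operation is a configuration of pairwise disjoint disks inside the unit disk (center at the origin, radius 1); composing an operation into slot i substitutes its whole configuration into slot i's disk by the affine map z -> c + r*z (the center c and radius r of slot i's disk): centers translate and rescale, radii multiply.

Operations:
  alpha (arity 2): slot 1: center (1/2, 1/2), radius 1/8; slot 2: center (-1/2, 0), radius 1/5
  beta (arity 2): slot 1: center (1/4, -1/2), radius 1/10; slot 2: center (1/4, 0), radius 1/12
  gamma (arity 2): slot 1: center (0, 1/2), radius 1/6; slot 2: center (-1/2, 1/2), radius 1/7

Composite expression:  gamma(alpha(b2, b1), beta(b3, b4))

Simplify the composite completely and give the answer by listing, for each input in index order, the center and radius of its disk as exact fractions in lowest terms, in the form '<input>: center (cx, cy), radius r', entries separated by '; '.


b1: center (-1/12, 1/2), radius 1/30; b2: center (1/12, 7/12), radius 1/48; b3: center (-13/28, 3/7), radius 1/70; b4: center (-13/28, 1/2), radius 1/84

Each b-disk chains the slot maps above it in gamma; radii multiply.
b2 passes through 2 substitutions, ending at center (1/12, 7/12), radius 1/48
b1 passes through 2 substitutions, ending at center (-1/12, 1/2), radius 1/30
b3 passes through 2 substitutions, ending at center (-13/28, 3/7), radius 1/70
b4 passes through 2 substitutions, ending at center (-13/28, 1/2), radius 1/84


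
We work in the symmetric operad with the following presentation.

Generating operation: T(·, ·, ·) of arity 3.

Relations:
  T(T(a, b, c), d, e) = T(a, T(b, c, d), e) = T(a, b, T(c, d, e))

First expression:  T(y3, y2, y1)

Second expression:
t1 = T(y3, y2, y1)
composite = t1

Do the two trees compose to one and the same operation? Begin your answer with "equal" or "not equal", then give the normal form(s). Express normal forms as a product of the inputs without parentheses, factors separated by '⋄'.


equal; the common form is y3 ⋄ y2 ⋄ y1

Normal form of the first expression: y3 ⋄ y2 ⋄ y1
Normal form of the second expression: y3 ⋄ y2 ⋄ y1
Identical normal forms: equal.


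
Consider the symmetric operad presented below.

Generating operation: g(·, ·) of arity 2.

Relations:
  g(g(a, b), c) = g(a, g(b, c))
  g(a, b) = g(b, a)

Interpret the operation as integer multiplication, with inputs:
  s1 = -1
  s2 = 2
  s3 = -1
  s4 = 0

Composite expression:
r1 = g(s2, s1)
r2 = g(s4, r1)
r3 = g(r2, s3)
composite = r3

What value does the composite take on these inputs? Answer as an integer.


0


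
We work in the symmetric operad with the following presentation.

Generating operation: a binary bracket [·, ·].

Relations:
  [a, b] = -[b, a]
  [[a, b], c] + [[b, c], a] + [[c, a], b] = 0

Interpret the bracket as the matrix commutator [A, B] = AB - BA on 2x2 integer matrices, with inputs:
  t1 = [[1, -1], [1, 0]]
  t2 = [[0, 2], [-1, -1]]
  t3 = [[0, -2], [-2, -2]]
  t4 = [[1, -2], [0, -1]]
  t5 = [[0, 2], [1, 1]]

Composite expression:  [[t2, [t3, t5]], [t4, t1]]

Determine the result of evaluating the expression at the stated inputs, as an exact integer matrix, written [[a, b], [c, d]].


[t3, t5] = [[2, 2], [0, -2]]
[t2, [t3, t5]] = [[2, -6], [-4, -2]]
[t4, t1] = [[-2, 0], [-2, 2]]
[[t2, [t3, t5]], [t4, t1]] = [[12, -24], [24, -12]]

[[12, -24], [24, -12]]


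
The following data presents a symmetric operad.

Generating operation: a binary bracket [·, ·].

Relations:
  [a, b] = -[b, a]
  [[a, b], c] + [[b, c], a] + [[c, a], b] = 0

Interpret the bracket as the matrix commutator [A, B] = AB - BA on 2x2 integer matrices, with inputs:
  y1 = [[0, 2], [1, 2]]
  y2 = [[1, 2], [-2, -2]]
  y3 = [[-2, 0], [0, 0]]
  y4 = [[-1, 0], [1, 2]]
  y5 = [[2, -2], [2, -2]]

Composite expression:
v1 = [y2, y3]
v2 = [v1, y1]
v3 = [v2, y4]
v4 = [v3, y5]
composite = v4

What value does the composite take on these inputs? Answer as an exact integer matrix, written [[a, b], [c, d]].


[y2, y3] = [[0, 4], [4, 0]]
[[y2, y3], y1] = [[-4, 8], [-8, 4]]
[[[y2, y3], y1], y4] = [[8, 24], [32, -8]]
[[[[y2, y3], y1], y4], y5] = [[112, -128], [96, -112]]

[[112, -128], [96, -112]]


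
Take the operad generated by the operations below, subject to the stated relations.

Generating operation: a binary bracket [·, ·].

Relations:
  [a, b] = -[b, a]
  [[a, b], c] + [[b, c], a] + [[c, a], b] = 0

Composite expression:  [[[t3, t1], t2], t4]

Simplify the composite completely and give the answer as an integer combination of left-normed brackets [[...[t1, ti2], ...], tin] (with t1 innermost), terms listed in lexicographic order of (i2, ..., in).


-[[[t1, t3], t2], t4]

In the tensor algebra, words opening t1 carry the t1-anchored form.
Composite bracket: [[[t3, t1], t2], t4]
Each bracket splits as ab - ba, giving 8 signed words (2^3 = 8).
Keep just the words that open with t1:
  from t1t3t2t4, sign -1: term -[[[t1, t3], t2], t4]


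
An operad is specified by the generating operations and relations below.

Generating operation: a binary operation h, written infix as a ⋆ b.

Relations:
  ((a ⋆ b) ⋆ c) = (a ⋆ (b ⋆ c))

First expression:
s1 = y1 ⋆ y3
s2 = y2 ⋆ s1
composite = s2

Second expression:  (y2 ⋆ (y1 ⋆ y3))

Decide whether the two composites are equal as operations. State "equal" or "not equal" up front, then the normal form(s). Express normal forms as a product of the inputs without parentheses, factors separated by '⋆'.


The first expression, normalized: y2 ⋆ y1 ⋆ y3
The second expression, normalized: y2 ⋆ y1 ⋆ y3
Same normal form: equal.

equal: each reduces to y2 ⋆ y1 ⋆ y3


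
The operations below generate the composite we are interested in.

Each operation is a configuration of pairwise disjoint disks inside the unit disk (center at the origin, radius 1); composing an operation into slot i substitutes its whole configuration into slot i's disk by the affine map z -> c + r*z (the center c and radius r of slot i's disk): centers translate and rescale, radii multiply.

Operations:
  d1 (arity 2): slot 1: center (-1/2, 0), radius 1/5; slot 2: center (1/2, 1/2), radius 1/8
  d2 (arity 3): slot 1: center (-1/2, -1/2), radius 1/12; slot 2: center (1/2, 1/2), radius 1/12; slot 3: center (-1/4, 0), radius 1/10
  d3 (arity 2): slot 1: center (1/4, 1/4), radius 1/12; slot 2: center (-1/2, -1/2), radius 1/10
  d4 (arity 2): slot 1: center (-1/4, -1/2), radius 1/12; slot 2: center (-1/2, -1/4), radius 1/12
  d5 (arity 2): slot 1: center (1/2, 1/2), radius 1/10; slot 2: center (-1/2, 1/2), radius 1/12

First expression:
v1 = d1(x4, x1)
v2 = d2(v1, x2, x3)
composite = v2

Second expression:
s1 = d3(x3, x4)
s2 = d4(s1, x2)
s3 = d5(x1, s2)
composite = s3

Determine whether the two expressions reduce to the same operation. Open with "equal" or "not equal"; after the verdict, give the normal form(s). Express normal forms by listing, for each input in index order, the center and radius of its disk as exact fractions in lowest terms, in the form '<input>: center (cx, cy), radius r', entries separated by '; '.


The first expression, normalized: x1: center (-11/24, -11/24), radius 1/96; x2: center (1/2, 1/2), radius 1/12; x3: center (-1/4, 0), radius 1/10; x4: center (-13/24, -1/2), radius 1/60
The second expression, normalized: x1: center (1/2, 1/2), radius 1/10; x2: center (-13/24, 23/48), radius 1/144; x3: center (-299/576, 265/576), radius 1/1728; x4: center (-151/288, 131/288), radius 1/1440
Distinct normal forms: not equal.

not equal: they reduce to x1: center (-11/24, -11/24), radius 1/96; x2: center (1/2, 1/2), radius 1/12; x3: center (-1/4, 0), radius 1/10; x4: center (-13/24, -1/2), radius 1/60 and x1: center (1/2, 1/2), radius 1/10; x2: center (-13/24, 23/48), radius 1/144; x3: center (-299/576, 265/576), radius 1/1728; x4: center (-151/288, 131/288), radius 1/1440


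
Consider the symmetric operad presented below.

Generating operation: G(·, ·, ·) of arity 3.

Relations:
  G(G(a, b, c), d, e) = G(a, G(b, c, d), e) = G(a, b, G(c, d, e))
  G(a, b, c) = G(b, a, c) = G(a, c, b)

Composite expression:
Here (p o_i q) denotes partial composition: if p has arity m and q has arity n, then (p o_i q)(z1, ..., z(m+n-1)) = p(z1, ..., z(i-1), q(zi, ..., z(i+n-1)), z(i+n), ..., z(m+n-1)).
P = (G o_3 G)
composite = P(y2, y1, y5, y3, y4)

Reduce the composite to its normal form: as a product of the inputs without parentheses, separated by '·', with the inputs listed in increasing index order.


y1 · y2 · y3 · y4 · y5

Key point: G commutes, so take the y-inputs in any fixed order.
G(y5, y3, y4) linearizes to y5 · y3 · y4
G(y2, y1, G(y5, y3, y4)) linearizes to y2 · y1 · y5 · y3 · y4
putting the inputs in ascending order: y1 · y2 · y3 · y4 · y5


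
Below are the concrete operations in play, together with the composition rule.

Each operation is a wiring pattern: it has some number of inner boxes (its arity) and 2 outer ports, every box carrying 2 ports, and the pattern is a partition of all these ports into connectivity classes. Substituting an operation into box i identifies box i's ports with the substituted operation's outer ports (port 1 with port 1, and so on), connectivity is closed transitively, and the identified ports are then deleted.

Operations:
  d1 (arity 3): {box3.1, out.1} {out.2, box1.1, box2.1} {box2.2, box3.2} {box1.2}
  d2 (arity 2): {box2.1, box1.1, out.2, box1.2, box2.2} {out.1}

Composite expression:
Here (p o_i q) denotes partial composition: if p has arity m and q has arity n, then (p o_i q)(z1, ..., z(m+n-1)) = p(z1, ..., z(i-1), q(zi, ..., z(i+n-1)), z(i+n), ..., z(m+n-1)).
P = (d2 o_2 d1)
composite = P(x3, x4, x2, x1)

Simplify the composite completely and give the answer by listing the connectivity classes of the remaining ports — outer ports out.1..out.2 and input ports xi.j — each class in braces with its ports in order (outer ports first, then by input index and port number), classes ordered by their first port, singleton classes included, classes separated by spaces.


{out.1} {out.2, x1.1, x2.1, x3.1, x3.2, x4.1} {x1.2, x2.2} {x4.2}

After gluing at d2, chains via deleted ports link the x-ports.
the subtree at d1 composes to {out.1, x1.1} {out.2, x2.1, x4.1} {x1.2, x2.2} {x4.2} on (x4, x2, x1); out.j = own outer ports
the subtree at d2 composes to {out.1} {out.2, x1.1, x2.1, x3.1, x3.2, x4.1} {x1.2, x2.2} {x4.2} on (x3, x4, x2, x1); out.j = own outer ports


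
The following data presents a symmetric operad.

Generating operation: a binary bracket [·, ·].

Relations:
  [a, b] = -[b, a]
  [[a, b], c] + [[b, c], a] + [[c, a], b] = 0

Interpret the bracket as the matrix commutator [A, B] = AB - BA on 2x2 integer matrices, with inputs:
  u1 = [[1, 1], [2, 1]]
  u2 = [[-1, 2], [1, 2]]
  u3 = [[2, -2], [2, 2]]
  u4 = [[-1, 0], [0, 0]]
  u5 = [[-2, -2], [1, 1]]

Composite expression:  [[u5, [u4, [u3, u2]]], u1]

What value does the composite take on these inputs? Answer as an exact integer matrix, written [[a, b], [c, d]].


[[-18, 12], [-24, 18]]

[u3, u2] = [[-6, -6], [-6, 6]]
[u4, [u3, u2]] = [[0, 6], [-6, 0]]
[u5, [u4, [u3, u2]]] = [[6, -18], [-18, -6]]
[[u5, [u4, [u3, u2]]], u1] = [[-18, 12], [-24, 18]]


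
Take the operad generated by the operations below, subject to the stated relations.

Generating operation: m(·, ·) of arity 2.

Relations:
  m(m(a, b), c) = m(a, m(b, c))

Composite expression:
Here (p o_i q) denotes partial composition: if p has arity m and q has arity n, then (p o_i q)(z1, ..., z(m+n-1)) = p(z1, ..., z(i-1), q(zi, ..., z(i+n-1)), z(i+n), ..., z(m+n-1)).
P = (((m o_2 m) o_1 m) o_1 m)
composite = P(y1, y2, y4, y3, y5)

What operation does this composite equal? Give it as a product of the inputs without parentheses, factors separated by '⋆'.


y1 ⋆ y2 ⋆ y4 ⋆ y3 ⋆ y5

Under associativity of m, the answer is the y's in reading order.
m(y1, y2) unparenthesizes to y1 ⋆ y2
m(m(y1, y2), y4) unparenthesizes to y1 ⋆ y2 ⋆ y4
m(y3, y5) unparenthesizes to y3 ⋆ y5
m(m(m(y1, y2), y4), m(y3, y5)) unparenthesizes to y1 ⋆ y2 ⋆ y4 ⋆ y3 ⋆ y5


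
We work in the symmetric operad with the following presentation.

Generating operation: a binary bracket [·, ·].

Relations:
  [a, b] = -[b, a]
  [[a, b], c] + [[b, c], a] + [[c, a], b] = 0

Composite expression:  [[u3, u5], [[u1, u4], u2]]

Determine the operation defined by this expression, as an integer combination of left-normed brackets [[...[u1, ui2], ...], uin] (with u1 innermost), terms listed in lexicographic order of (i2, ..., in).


-[[[[u1, u4], u2], u3], u5] + [[[[u1, u4], u2], u5], u3]

A multilinear Lie element is pinned by u1-initial words (u1 innermost).
Composite bracket: [[u3, u5], [[u1, u4], u2]]
Each bracket splits as ab - ba, giving 16 signed words (2^4 = 16).
Keep just the words that open with u1:
  u1u4u2u3u5 (sign -1) contributes -[[[[u1, u4], u2], u3], u5]
  u1u4u2u5u3 (sign +1) contributes +[[[[u1, u4], u2], u5], u3]


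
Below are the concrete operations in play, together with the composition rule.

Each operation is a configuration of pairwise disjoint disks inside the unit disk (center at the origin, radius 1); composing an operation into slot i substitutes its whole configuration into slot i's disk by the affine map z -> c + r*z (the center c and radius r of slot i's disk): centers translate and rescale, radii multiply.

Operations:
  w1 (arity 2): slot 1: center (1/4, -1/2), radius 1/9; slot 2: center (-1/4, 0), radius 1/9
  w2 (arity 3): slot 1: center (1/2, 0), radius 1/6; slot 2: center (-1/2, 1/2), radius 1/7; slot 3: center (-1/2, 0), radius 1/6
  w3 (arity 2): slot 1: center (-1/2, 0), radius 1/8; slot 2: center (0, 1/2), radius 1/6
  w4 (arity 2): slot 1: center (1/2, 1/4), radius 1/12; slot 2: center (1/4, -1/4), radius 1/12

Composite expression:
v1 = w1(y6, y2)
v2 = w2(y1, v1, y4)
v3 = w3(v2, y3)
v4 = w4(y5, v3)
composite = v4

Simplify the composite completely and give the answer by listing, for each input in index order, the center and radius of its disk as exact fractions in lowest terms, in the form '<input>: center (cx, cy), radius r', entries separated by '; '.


Each y-disk chains the slot maps above it in w4; radii multiply.
y5 passes through 1 substitution, ending at center (1/2, 1/4), radius 1/12
y1 passes through 3 substitutions, ending at center (41/192, -1/4), radius 1/576
y6 passes through 4 substitutions, ending at center (547/2688, -55/224), radius 1/6048
y2 passes through 4 substitutions, ending at center (545/2688, -47/192), radius 1/6048
y4 passes through 3 substitutions, ending at center (13/64, -1/4), radius 1/576
y3 passes through 2 substitutions, ending at center (1/4, -5/24), radius 1/72

y1: center (41/192, -1/4), radius 1/576; y2: center (545/2688, -47/192), radius 1/6048; y3: center (1/4, -5/24), radius 1/72; y4: center (13/64, -1/4), radius 1/576; y5: center (1/2, 1/4), radius 1/12; y6: center (547/2688, -55/224), radius 1/6048


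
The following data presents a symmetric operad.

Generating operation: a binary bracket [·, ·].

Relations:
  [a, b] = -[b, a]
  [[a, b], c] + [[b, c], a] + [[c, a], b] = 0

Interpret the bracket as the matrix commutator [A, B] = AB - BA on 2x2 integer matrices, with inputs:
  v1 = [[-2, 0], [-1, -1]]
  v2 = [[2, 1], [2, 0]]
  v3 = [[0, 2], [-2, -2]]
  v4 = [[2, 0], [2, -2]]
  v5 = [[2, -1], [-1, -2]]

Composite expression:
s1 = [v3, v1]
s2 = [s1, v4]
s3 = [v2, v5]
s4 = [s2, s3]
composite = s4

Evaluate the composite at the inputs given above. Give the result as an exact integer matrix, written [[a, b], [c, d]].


[[64, -32], [-32, -64]]


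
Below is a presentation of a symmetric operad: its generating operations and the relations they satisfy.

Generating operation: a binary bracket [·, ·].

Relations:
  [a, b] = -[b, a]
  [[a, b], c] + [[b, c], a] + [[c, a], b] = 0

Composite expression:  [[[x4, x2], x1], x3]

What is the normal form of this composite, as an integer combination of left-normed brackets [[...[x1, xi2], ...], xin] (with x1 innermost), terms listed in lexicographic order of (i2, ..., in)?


In the tensor algebra, words opening x1 carry the x1-anchored form.
Composite bracket: [[[x4, x2], x1], x3]
Under [a, b] = ab - ba we get 8 signed associative words (2^3 = 8).
Only words starting with x1 matter:
  word x1x2x4x3 has sign +1, contributing +[[[x1, x2], x4], x3]
  word x1x4x2x3 has sign -1, contributing -[[[x1, x4], x2], x3]

[[[x1, x2], x4], x3] - [[[x1, x4], x2], x3]


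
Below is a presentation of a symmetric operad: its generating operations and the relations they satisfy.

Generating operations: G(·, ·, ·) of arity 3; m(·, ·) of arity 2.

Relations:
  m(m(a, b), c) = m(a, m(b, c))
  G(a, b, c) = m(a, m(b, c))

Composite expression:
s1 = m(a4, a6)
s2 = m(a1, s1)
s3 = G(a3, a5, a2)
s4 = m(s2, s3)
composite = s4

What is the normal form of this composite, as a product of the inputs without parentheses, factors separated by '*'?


The m-tree's shape is irrelevant; the a-reading-order decides.
m(a4, a6) linearizes to a4 * a6
m(a1, m(a4, a6)) linearizes to a1 * a4 * a6
G(a3, a5, a2) linearizes to a3 * a5 * a2
m(m(a1, m(a4, a6)), G(a3, a5, a2)) linearizes to a1 * a4 * a6 * a3 * a5 * a2

a1 * a4 * a6 * a3 * a5 * a2


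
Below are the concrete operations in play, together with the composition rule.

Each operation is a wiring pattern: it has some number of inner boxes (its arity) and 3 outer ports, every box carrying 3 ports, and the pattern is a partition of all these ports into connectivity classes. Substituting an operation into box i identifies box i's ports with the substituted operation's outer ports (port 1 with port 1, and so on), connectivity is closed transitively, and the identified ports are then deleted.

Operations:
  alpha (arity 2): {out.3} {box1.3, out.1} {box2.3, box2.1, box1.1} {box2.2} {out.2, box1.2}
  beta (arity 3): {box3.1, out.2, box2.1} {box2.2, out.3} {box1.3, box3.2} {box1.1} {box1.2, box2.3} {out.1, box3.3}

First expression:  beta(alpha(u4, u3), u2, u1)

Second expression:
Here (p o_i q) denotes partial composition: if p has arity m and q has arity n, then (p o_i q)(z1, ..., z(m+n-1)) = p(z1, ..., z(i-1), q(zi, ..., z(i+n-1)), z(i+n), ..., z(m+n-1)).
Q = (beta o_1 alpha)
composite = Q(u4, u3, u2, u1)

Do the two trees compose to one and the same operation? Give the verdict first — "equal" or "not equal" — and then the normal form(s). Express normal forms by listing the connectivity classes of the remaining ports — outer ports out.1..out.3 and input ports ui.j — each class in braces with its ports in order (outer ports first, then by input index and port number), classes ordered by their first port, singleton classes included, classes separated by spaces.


equal — both sides give {out.1, u1.3} {out.2, u1.1, u2.1} {out.3, u2.2} {u1.2} {u2.3, u4.2} {u3.1, u3.3, u4.1} {u3.2} {u4.3}


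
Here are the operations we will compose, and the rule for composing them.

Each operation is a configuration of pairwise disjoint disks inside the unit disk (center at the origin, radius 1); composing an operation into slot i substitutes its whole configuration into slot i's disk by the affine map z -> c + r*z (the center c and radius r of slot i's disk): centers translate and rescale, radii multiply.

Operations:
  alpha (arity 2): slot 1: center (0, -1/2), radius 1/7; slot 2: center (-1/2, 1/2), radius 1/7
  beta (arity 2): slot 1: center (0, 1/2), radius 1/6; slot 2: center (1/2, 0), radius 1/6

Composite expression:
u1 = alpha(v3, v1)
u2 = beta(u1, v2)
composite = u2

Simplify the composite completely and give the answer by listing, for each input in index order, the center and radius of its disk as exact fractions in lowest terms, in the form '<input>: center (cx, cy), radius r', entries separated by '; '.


Below beta, radii multiply path by path; the v-disk centers shift.
v3: after 2 affine steps, its disk has center (0, 5/12), radius 1/42
v1: after 2 affine steps, its disk has center (-1/12, 7/12), radius 1/42
v2: after 1 affine step, its disk has center (1/2, 0), radius 1/6

v1: center (-1/12, 7/12), radius 1/42; v2: center (1/2, 0), radius 1/6; v3: center (0, 5/12), radius 1/42


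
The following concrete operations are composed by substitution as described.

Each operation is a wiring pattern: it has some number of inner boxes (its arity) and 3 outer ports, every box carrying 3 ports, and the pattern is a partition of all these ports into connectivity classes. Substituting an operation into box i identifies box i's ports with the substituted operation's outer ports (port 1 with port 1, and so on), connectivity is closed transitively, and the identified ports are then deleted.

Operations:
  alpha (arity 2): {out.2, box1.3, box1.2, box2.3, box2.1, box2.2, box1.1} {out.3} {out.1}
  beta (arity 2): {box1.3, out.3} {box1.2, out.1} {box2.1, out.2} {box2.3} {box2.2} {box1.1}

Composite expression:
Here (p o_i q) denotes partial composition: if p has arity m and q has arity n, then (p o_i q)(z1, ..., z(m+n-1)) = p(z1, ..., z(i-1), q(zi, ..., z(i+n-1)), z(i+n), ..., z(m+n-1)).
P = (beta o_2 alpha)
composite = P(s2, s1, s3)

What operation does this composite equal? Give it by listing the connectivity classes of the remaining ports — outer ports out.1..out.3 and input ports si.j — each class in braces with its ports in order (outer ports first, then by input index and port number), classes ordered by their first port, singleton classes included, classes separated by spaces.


{out.1, s2.2} {out.2} {out.3, s2.3} {s1.1, s1.2, s1.3, s3.1, s3.2, s3.3} {s2.1}

After gluing at beta, chains via deleted ports link the s-ports.
alpha over (s1, s3) gives {out.1} {out.2, s1.1, s1.2, s1.3, s3.1, s3.2, s3.3} {out.3}, out.j being that stage's outer ports
beta over (s2, s1, s3) gives {out.1, s2.2} {out.2} {out.3, s2.3} {s1.1, s1.2, s1.3, s3.1, s3.2, s3.3} {s2.1}, out.j being that stage's outer ports


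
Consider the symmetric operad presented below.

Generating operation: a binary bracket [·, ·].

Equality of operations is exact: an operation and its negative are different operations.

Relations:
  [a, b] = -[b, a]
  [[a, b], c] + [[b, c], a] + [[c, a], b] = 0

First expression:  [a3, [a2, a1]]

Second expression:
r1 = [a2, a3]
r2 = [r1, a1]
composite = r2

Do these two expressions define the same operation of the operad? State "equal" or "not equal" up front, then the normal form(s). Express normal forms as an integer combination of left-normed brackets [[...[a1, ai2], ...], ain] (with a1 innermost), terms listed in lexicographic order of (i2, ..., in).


not equal — first [[a1, a2], a3], second -[[a1, a2], a3] + [[a1, a3], a2]

The first expression, normalized: [[a1, a2], a3]
The second expression, normalized: -[[a1, a2], a3] + [[a1, a3], a2]
The normal forms differ: not equal.


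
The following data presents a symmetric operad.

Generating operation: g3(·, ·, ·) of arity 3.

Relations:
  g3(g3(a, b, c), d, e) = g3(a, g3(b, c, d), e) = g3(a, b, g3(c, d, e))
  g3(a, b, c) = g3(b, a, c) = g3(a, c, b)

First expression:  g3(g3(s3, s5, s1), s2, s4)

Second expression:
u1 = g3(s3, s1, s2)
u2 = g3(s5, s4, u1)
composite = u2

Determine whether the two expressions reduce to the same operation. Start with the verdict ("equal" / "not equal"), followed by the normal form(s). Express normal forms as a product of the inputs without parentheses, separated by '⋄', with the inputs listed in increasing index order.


equal — both sides give s1 ⋄ s2 ⋄ s3 ⋄ s4 ⋄ s5

The first expression reduces to s1 ⋄ s2 ⋄ s3 ⋄ s4 ⋄ s5
The second expression reduces to s1 ⋄ s2 ⋄ s3 ⋄ s4 ⋄ s5
Identical normal forms: equal.


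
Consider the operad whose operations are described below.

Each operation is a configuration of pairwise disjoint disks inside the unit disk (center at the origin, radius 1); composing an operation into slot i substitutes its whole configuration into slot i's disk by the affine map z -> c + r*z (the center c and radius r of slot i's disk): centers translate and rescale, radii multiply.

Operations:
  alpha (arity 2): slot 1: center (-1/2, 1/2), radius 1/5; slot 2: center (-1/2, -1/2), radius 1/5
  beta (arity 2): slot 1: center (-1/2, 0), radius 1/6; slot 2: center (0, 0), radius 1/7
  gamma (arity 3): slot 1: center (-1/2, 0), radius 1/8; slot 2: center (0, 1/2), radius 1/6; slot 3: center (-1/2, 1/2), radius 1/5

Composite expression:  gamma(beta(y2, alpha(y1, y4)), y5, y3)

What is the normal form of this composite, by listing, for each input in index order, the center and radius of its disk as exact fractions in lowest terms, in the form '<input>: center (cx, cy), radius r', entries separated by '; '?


Nesting under gamma composes maps z -> c + r*z down each y-path.
for y2, the 2-step affine chain lands on center (-9/16, 0), radius 1/48
for y1, the 3-step affine chain lands on center (-57/112, 1/112), radius 1/280
for y4, the 3-step affine chain lands on center (-57/112, -1/112), radius 1/280
for y5, the 1-step affine chain lands on center (0, 1/2), radius 1/6
for y3, the 1-step affine chain lands on center (-1/2, 1/2), radius 1/5

y1: center (-57/112, 1/112), radius 1/280; y2: center (-9/16, 0), radius 1/48; y3: center (-1/2, 1/2), radius 1/5; y4: center (-57/112, -1/112), radius 1/280; y5: center (0, 1/2), radius 1/6


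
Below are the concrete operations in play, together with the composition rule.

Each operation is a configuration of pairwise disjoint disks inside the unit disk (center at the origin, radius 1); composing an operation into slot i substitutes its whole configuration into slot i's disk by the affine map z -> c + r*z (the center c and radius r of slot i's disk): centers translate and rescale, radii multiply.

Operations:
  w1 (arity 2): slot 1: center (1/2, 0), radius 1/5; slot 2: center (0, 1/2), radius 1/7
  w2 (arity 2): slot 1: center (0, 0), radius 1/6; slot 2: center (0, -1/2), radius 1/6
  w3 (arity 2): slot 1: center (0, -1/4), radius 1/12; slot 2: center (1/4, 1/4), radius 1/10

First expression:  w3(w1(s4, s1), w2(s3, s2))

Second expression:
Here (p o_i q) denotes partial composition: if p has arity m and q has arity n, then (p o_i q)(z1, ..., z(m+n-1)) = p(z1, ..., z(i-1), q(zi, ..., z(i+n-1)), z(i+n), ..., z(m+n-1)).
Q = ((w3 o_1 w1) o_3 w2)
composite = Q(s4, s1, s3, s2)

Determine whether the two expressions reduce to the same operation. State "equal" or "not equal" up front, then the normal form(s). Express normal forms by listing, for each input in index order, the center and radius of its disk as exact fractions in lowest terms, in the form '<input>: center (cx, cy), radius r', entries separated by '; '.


equal — both sides give s1: center (0, -5/24), radius 1/84; s2: center (1/4, 1/5), radius 1/60; s3: center (1/4, 1/4), radius 1/60; s4: center (1/24, -1/4), radius 1/60

The first expression reduces to s1: center (0, -5/24), radius 1/84; s2: center (1/4, 1/5), radius 1/60; s3: center (1/4, 1/4), radius 1/60; s4: center (1/24, -1/4), radius 1/60
The second expression reduces to s1: center (0, -5/24), radius 1/84; s2: center (1/4, 1/5), radius 1/60; s3: center (1/4, 1/4), radius 1/60; s4: center (1/24, -1/4), radius 1/60
Identical normal forms: equal.


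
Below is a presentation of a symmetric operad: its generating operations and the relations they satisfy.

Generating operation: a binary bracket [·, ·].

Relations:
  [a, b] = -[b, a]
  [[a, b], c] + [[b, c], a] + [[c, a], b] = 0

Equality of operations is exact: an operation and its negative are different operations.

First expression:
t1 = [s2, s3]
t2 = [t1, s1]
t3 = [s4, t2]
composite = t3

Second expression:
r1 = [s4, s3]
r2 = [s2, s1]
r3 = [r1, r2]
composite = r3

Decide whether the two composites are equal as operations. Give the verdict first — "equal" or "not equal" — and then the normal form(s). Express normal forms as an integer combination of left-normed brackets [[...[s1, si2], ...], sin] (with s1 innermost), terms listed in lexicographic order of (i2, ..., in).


not equal: they reduce to [[[s1, s2], s3], s4] - [[[s1, s3], s2], s4] and -[[[s1, s2], s3], s4] + [[[s1, s2], s4], s3]


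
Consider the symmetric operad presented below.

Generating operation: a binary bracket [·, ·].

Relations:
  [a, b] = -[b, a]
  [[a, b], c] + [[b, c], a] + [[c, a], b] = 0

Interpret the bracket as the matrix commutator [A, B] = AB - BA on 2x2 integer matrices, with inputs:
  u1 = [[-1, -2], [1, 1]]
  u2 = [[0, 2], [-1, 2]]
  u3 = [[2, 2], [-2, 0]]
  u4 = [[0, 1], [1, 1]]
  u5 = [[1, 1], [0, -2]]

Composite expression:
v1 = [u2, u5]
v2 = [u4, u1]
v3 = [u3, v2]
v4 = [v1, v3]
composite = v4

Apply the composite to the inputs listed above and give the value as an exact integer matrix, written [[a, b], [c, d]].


[[68, 88], [-16, -68]]


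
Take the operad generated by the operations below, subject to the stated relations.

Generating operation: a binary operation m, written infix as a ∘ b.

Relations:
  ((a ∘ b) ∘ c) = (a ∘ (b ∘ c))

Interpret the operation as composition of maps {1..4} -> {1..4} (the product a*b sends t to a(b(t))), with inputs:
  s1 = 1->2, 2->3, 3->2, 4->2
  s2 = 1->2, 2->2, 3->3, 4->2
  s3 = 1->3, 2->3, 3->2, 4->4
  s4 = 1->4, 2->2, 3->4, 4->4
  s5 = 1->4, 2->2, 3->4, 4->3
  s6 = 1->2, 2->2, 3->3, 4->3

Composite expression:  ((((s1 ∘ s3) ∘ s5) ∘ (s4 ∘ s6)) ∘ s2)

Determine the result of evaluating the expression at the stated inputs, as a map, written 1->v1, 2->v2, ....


1->2, 2->2, 3->3, 4->2

(s1 ∘ s3) = 1->2, 2->2, 3->3, 4->2
((s1 ∘ s3) ∘ s5) = 1->2, 2->2, 3->2, 4->3
(s4 ∘ s6) = 1->2, 2->2, 3->4, 4->4
(((s1 ∘ s3) ∘ s5) ∘ (s4 ∘ s6)) = 1->2, 2->2, 3->3, 4->3
((((s1 ∘ s3) ∘ s5) ∘ (s4 ∘ s6)) ∘ s2) = 1->2, 2->2, 3->3, 4->2


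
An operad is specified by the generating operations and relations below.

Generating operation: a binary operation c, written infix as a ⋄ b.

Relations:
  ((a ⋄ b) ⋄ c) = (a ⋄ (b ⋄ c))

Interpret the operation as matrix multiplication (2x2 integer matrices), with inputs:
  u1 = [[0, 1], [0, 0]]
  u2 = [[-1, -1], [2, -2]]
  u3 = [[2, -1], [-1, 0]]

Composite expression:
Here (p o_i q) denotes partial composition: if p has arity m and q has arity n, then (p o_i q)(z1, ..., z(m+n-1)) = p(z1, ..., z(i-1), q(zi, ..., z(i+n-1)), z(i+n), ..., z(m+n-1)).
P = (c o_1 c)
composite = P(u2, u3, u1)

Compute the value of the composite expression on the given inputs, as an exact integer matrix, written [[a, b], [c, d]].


(u2 ⋄ u3) = [[-1, 1], [6, -2]]
((u2 ⋄ u3) ⋄ u1) = [[0, -1], [0, 6]]

[[0, -1], [0, 6]]


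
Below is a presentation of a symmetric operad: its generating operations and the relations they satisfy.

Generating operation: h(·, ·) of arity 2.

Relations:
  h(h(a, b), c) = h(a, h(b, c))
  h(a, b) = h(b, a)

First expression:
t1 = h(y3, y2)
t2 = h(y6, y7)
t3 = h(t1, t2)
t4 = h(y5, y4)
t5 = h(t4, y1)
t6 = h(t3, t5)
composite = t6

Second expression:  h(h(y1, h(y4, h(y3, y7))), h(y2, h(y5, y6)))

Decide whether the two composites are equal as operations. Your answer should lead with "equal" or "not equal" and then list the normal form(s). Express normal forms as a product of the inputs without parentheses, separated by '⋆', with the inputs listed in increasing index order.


The first expression, normalized: y1 ⋆ y2 ⋆ y3 ⋆ y4 ⋆ y5 ⋆ y6 ⋆ y7
The second expression, normalized: y1 ⋆ y2 ⋆ y3 ⋆ y4 ⋆ y5 ⋆ y6 ⋆ y7
One common form — equal.

equal; both compose to y1 ⋆ y2 ⋆ y3 ⋆ y4 ⋆ y5 ⋆ y6 ⋆ y7


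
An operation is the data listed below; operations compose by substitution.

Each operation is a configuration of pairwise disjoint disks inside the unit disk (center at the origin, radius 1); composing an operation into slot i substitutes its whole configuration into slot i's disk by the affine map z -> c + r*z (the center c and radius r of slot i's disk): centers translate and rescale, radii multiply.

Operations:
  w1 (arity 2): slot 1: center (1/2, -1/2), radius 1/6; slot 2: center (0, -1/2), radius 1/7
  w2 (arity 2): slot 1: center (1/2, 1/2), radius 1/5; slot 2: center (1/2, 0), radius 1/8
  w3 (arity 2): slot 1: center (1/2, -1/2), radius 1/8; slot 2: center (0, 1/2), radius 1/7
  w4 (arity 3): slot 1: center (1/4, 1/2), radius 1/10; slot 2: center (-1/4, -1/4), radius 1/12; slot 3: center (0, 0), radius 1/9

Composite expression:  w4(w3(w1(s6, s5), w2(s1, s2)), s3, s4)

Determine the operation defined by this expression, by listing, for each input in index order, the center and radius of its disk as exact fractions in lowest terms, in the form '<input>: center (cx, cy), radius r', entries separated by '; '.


s1: center (9/35, 39/70), radius 1/350; s2: center (9/35, 11/20), radius 1/560; s3: center (-1/4, -1/4), radius 1/12; s4: center (0, 0), radius 1/9; s5: center (3/10, 71/160), radius 1/560; s6: center (49/160, 71/160), radius 1/480

Only the slot chain above each s matters under w4; compose those maps.
s6 passes through 3 substitutions, ending at center (49/160, 71/160), radius 1/480
s5 passes through 3 substitutions, ending at center (3/10, 71/160), radius 1/560
s1 passes through 3 substitutions, ending at center (9/35, 39/70), radius 1/350
s2 passes through 3 substitutions, ending at center (9/35, 11/20), radius 1/560
s3 passes through 1 substitution, ending at center (-1/4, -1/4), radius 1/12
s4 passes through 1 substitution, ending at center (0, 0), radius 1/9


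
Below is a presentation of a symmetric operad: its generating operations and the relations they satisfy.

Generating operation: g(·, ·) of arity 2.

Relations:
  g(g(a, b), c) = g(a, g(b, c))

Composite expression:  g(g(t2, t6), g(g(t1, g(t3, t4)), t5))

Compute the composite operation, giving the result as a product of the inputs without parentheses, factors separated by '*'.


t2 * t6 * t1 * t3 * t4 * t5


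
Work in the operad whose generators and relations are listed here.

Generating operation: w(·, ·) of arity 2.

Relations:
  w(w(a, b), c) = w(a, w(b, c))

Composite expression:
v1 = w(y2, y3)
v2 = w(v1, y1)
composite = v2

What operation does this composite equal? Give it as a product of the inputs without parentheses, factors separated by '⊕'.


All parenthesizations of w agree; list the y-inputs left to right.
w(y2, y3) spells out as y2 ⊕ y3
w(w(y2, y3), y1) spells out as y2 ⊕ y3 ⊕ y1

y2 ⊕ y3 ⊕ y1


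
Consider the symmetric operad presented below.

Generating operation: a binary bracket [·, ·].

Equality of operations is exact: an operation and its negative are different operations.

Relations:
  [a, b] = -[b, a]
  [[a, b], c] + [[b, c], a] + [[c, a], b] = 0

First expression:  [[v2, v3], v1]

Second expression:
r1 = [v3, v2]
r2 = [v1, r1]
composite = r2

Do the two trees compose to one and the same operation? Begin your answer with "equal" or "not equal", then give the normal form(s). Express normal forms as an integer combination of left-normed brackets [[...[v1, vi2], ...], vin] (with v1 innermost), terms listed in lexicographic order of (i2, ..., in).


equal: each reduces to -[[v1, v2], v3] + [[v1, v3], v2]

The first expression reduces to -[[v1, v2], v3] + [[v1, v3], v2]
The second expression reduces to -[[v1, v2], v3] + [[v1, v3], v2]
Same normal form: equal.


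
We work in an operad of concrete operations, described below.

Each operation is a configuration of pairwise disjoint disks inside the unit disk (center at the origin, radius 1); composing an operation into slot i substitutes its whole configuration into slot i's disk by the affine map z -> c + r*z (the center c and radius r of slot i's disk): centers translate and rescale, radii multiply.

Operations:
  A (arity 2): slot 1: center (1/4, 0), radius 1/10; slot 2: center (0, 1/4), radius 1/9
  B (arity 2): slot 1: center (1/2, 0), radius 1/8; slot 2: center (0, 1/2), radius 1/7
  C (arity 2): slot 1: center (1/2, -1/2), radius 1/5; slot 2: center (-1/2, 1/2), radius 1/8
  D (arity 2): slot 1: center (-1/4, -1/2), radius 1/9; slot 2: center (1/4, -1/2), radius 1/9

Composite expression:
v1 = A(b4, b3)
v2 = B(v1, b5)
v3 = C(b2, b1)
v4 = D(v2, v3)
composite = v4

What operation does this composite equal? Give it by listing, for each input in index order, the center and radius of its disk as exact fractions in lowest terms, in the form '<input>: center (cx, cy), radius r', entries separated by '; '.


b1: center (7/36, -4/9), radius 1/72; b2: center (11/36, -5/9), radius 1/45; b3: center (-7/36, -143/288), radius 1/648; b4: center (-55/288, -1/2), radius 1/720; b5: center (-1/4, -4/9), radius 1/63

Below D, radii multiply path by path; the b-disk centers shift.
tracing b4 down its 3-map path: center (-55/288, -1/2), radius 1/720
tracing b3 down its 3-map path: center (-7/36, -143/288), radius 1/648
tracing b5 down its 2-map path: center (-1/4, -4/9), radius 1/63
tracing b2 down its 2-map path: center (11/36, -5/9), radius 1/45
tracing b1 down its 2-map path: center (7/36, -4/9), radius 1/72


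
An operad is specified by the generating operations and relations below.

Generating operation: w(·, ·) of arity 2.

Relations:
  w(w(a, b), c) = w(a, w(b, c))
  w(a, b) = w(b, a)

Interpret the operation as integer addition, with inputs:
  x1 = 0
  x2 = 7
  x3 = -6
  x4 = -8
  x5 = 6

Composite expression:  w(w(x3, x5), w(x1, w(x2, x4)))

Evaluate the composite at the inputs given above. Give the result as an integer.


-1

w(x3, x5) = 0
w(x2, x4) = -1
w(x1, w(x2, x4)) = -1
w(w(x3, x5), w(x1, w(x2, x4))) = -1


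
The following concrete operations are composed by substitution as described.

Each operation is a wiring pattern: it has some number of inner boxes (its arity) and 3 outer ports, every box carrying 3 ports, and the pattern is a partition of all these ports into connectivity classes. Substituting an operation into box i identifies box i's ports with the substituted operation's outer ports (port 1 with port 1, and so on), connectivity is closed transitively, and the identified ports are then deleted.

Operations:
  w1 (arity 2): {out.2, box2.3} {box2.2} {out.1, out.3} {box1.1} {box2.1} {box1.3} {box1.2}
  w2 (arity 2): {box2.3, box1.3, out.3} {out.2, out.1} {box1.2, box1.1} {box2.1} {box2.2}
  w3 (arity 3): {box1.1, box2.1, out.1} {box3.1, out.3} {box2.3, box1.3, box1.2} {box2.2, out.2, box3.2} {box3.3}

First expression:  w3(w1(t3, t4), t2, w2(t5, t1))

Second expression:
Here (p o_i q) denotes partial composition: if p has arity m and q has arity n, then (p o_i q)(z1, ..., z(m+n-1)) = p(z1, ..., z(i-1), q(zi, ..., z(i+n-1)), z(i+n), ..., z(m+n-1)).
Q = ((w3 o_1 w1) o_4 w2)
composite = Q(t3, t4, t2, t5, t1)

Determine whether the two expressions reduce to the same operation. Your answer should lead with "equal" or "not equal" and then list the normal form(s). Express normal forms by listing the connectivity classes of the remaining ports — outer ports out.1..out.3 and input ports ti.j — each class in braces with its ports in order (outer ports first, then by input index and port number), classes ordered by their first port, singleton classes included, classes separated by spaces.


equal; both compose to {out.1, t2.1, t2.3, t4.3} {out.2, out.3, t2.2} {t1.1} {t1.2} {t1.3, t5.3} {t3.1} {t3.2} {t3.3} {t4.1} {t4.2} {t5.1, t5.2}

The first expression reduces to {out.1, t2.1, t2.3, t4.3} {out.2, out.3, t2.2} {t1.1} {t1.2} {t1.3, t5.3} {t3.1} {t3.2} {t3.3} {t4.1} {t4.2} {t5.1, t5.2}
The second expression reduces to {out.1, t2.1, t2.3, t4.3} {out.2, out.3, t2.2} {t1.1} {t1.2} {t1.3, t5.3} {t3.1} {t3.2} {t3.3} {t4.1} {t4.2} {t5.1, t5.2}
Same normal form: equal.


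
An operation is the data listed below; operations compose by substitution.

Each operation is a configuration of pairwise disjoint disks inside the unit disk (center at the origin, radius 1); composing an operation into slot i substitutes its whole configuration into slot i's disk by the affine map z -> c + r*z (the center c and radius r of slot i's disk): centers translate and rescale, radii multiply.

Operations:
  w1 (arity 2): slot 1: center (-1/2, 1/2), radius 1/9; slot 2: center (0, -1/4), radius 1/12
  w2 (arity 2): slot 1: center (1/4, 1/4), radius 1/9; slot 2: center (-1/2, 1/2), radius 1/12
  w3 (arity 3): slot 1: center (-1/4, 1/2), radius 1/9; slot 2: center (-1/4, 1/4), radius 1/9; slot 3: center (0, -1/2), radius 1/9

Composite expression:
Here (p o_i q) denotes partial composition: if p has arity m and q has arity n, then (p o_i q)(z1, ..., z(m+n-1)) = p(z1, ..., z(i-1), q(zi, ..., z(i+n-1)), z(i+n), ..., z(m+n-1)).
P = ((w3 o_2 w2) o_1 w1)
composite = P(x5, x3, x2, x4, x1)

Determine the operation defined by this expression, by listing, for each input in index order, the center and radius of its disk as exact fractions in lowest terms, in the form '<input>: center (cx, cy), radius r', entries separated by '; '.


x1: center (0, -1/2), radius 1/9; x2: center (-2/9, 5/18), radius 1/81; x3: center (-1/4, 17/36), radius 1/108; x4: center (-11/36, 11/36), radius 1/108; x5: center (-11/36, 5/9), radius 1/81
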